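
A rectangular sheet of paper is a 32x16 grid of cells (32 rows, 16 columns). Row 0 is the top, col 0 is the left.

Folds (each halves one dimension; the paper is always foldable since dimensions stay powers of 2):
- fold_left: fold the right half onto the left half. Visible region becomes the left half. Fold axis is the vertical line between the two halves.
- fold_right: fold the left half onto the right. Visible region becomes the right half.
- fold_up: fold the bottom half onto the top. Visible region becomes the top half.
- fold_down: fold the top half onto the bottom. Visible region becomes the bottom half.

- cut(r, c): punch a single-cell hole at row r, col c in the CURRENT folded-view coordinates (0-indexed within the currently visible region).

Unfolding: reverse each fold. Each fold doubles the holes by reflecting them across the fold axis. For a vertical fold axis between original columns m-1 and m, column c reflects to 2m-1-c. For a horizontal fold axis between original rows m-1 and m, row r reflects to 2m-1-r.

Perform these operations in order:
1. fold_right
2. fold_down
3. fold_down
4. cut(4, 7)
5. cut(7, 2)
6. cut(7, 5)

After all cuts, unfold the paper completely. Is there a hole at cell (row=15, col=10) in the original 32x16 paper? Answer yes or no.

Op 1 fold_right: fold axis v@8; visible region now rows[0,32) x cols[8,16) = 32x8
Op 2 fold_down: fold axis h@16; visible region now rows[16,32) x cols[8,16) = 16x8
Op 3 fold_down: fold axis h@24; visible region now rows[24,32) x cols[8,16) = 8x8
Op 4 cut(4, 7): punch at orig (28,15); cuts so far [(28, 15)]; region rows[24,32) x cols[8,16) = 8x8
Op 5 cut(7, 2): punch at orig (31,10); cuts so far [(28, 15), (31, 10)]; region rows[24,32) x cols[8,16) = 8x8
Op 6 cut(7, 5): punch at orig (31,13); cuts so far [(28, 15), (31, 10), (31, 13)]; region rows[24,32) x cols[8,16) = 8x8
Unfold 1 (reflect across h@24): 6 holes -> [(16, 10), (16, 13), (19, 15), (28, 15), (31, 10), (31, 13)]
Unfold 2 (reflect across h@16): 12 holes -> [(0, 10), (0, 13), (3, 15), (12, 15), (15, 10), (15, 13), (16, 10), (16, 13), (19, 15), (28, 15), (31, 10), (31, 13)]
Unfold 3 (reflect across v@8): 24 holes -> [(0, 2), (0, 5), (0, 10), (0, 13), (3, 0), (3, 15), (12, 0), (12, 15), (15, 2), (15, 5), (15, 10), (15, 13), (16, 2), (16, 5), (16, 10), (16, 13), (19, 0), (19, 15), (28, 0), (28, 15), (31, 2), (31, 5), (31, 10), (31, 13)]
Holes: [(0, 2), (0, 5), (0, 10), (0, 13), (3, 0), (3, 15), (12, 0), (12, 15), (15, 2), (15, 5), (15, 10), (15, 13), (16, 2), (16, 5), (16, 10), (16, 13), (19, 0), (19, 15), (28, 0), (28, 15), (31, 2), (31, 5), (31, 10), (31, 13)]

Answer: yes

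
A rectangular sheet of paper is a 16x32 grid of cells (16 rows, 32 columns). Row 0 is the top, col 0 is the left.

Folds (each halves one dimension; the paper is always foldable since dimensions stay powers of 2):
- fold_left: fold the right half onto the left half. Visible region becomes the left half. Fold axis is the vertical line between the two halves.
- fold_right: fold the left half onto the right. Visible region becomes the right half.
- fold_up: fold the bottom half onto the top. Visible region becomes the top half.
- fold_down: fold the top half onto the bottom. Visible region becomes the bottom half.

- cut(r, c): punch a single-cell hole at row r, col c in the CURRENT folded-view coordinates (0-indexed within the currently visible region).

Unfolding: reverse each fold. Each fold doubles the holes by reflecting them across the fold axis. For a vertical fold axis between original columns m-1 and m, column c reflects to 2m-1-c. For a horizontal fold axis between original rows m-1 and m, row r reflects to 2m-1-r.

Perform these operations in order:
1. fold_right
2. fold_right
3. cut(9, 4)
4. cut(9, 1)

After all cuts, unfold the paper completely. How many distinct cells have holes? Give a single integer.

Answer: 8

Derivation:
Op 1 fold_right: fold axis v@16; visible region now rows[0,16) x cols[16,32) = 16x16
Op 2 fold_right: fold axis v@24; visible region now rows[0,16) x cols[24,32) = 16x8
Op 3 cut(9, 4): punch at orig (9,28); cuts so far [(9, 28)]; region rows[0,16) x cols[24,32) = 16x8
Op 4 cut(9, 1): punch at orig (9,25); cuts so far [(9, 25), (9, 28)]; region rows[0,16) x cols[24,32) = 16x8
Unfold 1 (reflect across v@24): 4 holes -> [(9, 19), (9, 22), (9, 25), (9, 28)]
Unfold 2 (reflect across v@16): 8 holes -> [(9, 3), (9, 6), (9, 9), (9, 12), (9, 19), (9, 22), (9, 25), (9, 28)]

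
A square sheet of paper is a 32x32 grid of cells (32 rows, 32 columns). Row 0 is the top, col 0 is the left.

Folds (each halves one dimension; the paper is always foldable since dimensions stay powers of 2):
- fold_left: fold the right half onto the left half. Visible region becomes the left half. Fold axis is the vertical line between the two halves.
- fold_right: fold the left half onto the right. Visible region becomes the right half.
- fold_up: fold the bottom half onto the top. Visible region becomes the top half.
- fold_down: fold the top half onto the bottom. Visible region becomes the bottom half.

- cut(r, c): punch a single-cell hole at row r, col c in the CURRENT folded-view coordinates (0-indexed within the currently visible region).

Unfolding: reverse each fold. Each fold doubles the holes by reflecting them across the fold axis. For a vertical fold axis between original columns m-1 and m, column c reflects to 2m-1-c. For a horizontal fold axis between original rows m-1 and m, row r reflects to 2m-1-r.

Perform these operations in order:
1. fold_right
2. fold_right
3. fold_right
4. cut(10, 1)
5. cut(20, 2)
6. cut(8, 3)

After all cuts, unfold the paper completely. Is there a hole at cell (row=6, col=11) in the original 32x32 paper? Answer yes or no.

Answer: no

Derivation:
Op 1 fold_right: fold axis v@16; visible region now rows[0,32) x cols[16,32) = 32x16
Op 2 fold_right: fold axis v@24; visible region now rows[0,32) x cols[24,32) = 32x8
Op 3 fold_right: fold axis v@28; visible region now rows[0,32) x cols[28,32) = 32x4
Op 4 cut(10, 1): punch at orig (10,29); cuts so far [(10, 29)]; region rows[0,32) x cols[28,32) = 32x4
Op 5 cut(20, 2): punch at orig (20,30); cuts so far [(10, 29), (20, 30)]; region rows[0,32) x cols[28,32) = 32x4
Op 6 cut(8, 3): punch at orig (8,31); cuts so far [(8, 31), (10, 29), (20, 30)]; region rows[0,32) x cols[28,32) = 32x4
Unfold 1 (reflect across v@28): 6 holes -> [(8, 24), (8, 31), (10, 26), (10, 29), (20, 25), (20, 30)]
Unfold 2 (reflect across v@24): 12 holes -> [(8, 16), (8, 23), (8, 24), (8, 31), (10, 18), (10, 21), (10, 26), (10, 29), (20, 17), (20, 22), (20, 25), (20, 30)]
Unfold 3 (reflect across v@16): 24 holes -> [(8, 0), (8, 7), (8, 8), (8, 15), (8, 16), (8, 23), (8, 24), (8, 31), (10, 2), (10, 5), (10, 10), (10, 13), (10, 18), (10, 21), (10, 26), (10, 29), (20, 1), (20, 6), (20, 9), (20, 14), (20, 17), (20, 22), (20, 25), (20, 30)]
Holes: [(8, 0), (8, 7), (8, 8), (8, 15), (8, 16), (8, 23), (8, 24), (8, 31), (10, 2), (10, 5), (10, 10), (10, 13), (10, 18), (10, 21), (10, 26), (10, 29), (20, 1), (20, 6), (20, 9), (20, 14), (20, 17), (20, 22), (20, 25), (20, 30)]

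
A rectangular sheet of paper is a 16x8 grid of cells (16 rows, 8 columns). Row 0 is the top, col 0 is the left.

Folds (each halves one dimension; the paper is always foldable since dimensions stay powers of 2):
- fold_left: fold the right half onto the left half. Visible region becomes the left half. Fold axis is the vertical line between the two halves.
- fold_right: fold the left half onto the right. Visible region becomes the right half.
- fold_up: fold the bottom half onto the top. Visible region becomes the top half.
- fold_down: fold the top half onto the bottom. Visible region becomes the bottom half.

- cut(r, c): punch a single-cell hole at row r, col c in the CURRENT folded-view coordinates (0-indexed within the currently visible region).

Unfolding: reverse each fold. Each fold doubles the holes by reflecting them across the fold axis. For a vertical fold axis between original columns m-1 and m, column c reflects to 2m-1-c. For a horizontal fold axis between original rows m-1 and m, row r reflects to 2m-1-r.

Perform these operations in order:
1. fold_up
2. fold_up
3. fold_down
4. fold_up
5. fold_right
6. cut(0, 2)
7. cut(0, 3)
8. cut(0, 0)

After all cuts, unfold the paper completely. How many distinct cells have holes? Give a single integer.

Op 1 fold_up: fold axis h@8; visible region now rows[0,8) x cols[0,8) = 8x8
Op 2 fold_up: fold axis h@4; visible region now rows[0,4) x cols[0,8) = 4x8
Op 3 fold_down: fold axis h@2; visible region now rows[2,4) x cols[0,8) = 2x8
Op 4 fold_up: fold axis h@3; visible region now rows[2,3) x cols[0,8) = 1x8
Op 5 fold_right: fold axis v@4; visible region now rows[2,3) x cols[4,8) = 1x4
Op 6 cut(0, 2): punch at orig (2,6); cuts so far [(2, 6)]; region rows[2,3) x cols[4,8) = 1x4
Op 7 cut(0, 3): punch at orig (2,7); cuts so far [(2, 6), (2, 7)]; region rows[2,3) x cols[4,8) = 1x4
Op 8 cut(0, 0): punch at orig (2,4); cuts so far [(2, 4), (2, 6), (2, 7)]; region rows[2,3) x cols[4,8) = 1x4
Unfold 1 (reflect across v@4): 6 holes -> [(2, 0), (2, 1), (2, 3), (2, 4), (2, 6), (2, 7)]
Unfold 2 (reflect across h@3): 12 holes -> [(2, 0), (2, 1), (2, 3), (2, 4), (2, 6), (2, 7), (3, 0), (3, 1), (3, 3), (3, 4), (3, 6), (3, 7)]
Unfold 3 (reflect across h@2): 24 holes -> [(0, 0), (0, 1), (0, 3), (0, 4), (0, 6), (0, 7), (1, 0), (1, 1), (1, 3), (1, 4), (1, 6), (1, 7), (2, 0), (2, 1), (2, 3), (2, 4), (2, 6), (2, 7), (3, 0), (3, 1), (3, 3), (3, 4), (3, 6), (3, 7)]
Unfold 4 (reflect across h@4): 48 holes -> [(0, 0), (0, 1), (0, 3), (0, 4), (0, 6), (0, 7), (1, 0), (1, 1), (1, 3), (1, 4), (1, 6), (1, 7), (2, 0), (2, 1), (2, 3), (2, 4), (2, 6), (2, 7), (3, 0), (3, 1), (3, 3), (3, 4), (3, 6), (3, 7), (4, 0), (4, 1), (4, 3), (4, 4), (4, 6), (4, 7), (5, 0), (5, 1), (5, 3), (5, 4), (5, 6), (5, 7), (6, 0), (6, 1), (6, 3), (6, 4), (6, 6), (6, 7), (7, 0), (7, 1), (7, 3), (7, 4), (7, 6), (7, 7)]
Unfold 5 (reflect across h@8): 96 holes -> [(0, 0), (0, 1), (0, 3), (0, 4), (0, 6), (0, 7), (1, 0), (1, 1), (1, 3), (1, 4), (1, 6), (1, 7), (2, 0), (2, 1), (2, 3), (2, 4), (2, 6), (2, 7), (3, 0), (3, 1), (3, 3), (3, 4), (3, 6), (3, 7), (4, 0), (4, 1), (4, 3), (4, 4), (4, 6), (4, 7), (5, 0), (5, 1), (5, 3), (5, 4), (5, 6), (5, 7), (6, 0), (6, 1), (6, 3), (6, 4), (6, 6), (6, 7), (7, 0), (7, 1), (7, 3), (7, 4), (7, 6), (7, 7), (8, 0), (8, 1), (8, 3), (8, 4), (8, 6), (8, 7), (9, 0), (9, 1), (9, 3), (9, 4), (9, 6), (9, 7), (10, 0), (10, 1), (10, 3), (10, 4), (10, 6), (10, 7), (11, 0), (11, 1), (11, 3), (11, 4), (11, 6), (11, 7), (12, 0), (12, 1), (12, 3), (12, 4), (12, 6), (12, 7), (13, 0), (13, 1), (13, 3), (13, 4), (13, 6), (13, 7), (14, 0), (14, 1), (14, 3), (14, 4), (14, 6), (14, 7), (15, 0), (15, 1), (15, 3), (15, 4), (15, 6), (15, 7)]

Answer: 96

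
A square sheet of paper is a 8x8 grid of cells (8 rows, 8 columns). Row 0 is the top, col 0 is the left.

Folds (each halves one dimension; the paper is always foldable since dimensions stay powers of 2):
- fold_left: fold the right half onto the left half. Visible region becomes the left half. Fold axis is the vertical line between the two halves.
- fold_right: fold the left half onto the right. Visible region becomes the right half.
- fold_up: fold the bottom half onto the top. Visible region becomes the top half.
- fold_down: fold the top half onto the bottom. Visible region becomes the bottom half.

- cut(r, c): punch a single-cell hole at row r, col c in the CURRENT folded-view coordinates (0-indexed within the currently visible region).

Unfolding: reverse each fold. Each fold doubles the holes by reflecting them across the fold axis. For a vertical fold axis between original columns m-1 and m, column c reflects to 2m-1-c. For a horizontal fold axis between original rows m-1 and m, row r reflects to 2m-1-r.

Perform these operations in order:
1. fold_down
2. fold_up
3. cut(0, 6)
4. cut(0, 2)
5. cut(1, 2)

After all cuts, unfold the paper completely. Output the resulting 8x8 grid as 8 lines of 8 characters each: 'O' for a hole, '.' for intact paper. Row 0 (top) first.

Op 1 fold_down: fold axis h@4; visible region now rows[4,8) x cols[0,8) = 4x8
Op 2 fold_up: fold axis h@6; visible region now rows[4,6) x cols[0,8) = 2x8
Op 3 cut(0, 6): punch at orig (4,6); cuts so far [(4, 6)]; region rows[4,6) x cols[0,8) = 2x8
Op 4 cut(0, 2): punch at orig (4,2); cuts so far [(4, 2), (4, 6)]; region rows[4,6) x cols[0,8) = 2x8
Op 5 cut(1, 2): punch at orig (5,2); cuts so far [(4, 2), (4, 6), (5, 2)]; region rows[4,6) x cols[0,8) = 2x8
Unfold 1 (reflect across h@6): 6 holes -> [(4, 2), (4, 6), (5, 2), (6, 2), (7, 2), (7, 6)]
Unfold 2 (reflect across h@4): 12 holes -> [(0, 2), (0, 6), (1, 2), (2, 2), (3, 2), (3, 6), (4, 2), (4, 6), (5, 2), (6, 2), (7, 2), (7, 6)]

Answer: ..O...O.
..O.....
..O.....
..O...O.
..O...O.
..O.....
..O.....
..O...O.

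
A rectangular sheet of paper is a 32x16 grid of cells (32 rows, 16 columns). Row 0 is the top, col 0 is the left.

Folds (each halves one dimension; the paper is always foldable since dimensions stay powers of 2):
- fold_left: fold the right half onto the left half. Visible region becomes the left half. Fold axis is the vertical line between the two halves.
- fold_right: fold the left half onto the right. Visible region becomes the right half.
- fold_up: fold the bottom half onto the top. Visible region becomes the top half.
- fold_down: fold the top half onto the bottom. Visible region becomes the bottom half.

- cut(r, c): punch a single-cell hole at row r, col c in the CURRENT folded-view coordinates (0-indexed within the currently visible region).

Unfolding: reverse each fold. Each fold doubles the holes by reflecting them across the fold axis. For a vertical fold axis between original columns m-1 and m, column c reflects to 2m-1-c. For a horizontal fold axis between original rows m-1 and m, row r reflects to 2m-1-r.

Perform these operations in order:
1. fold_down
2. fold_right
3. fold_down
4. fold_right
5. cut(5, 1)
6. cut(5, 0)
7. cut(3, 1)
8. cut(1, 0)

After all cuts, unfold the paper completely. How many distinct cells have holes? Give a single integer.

Op 1 fold_down: fold axis h@16; visible region now rows[16,32) x cols[0,16) = 16x16
Op 2 fold_right: fold axis v@8; visible region now rows[16,32) x cols[8,16) = 16x8
Op 3 fold_down: fold axis h@24; visible region now rows[24,32) x cols[8,16) = 8x8
Op 4 fold_right: fold axis v@12; visible region now rows[24,32) x cols[12,16) = 8x4
Op 5 cut(5, 1): punch at orig (29,13); cuts so far [(29, 13)]; region rows[24,32) x cols[12,16) = 8x4
Op 6 cut(5, 0): punch at orig (29,12); cuts so far [(29, 12), (29, 13)]; region rows[24,32) x cols[12,16) = 8x4
Op 7 cut(3, 1): punch at orig (27,13); cuts so far [(27, 13), (29, 12), (29, 13)]; region rows[24,32) x cols[12,16) = 8x4
Op 8 cut(1, 0): punch at orig (25,12); cuts so far [(25, 12), (27, 13), (29, 12), (29, 13)]; region rows[24,32) x cols[12,16) = 8x4
Unfold 1 (reflect across v@12): 8 holes -> [(25, 11), (25, 12), (27, 10), (27, 13), (29, 10), (29, 11), (29, 12), (29, 13)]
Unfold 2 (reflect across h@24): 16 holes -> [(18, 10), (18, 11), (18, 12), (18, 13), (20, 10), (20, 13), (22, 11), (22, 12), (25, 11), (25, 12), (27, 10), (27, 13), (29, 10), (29, 11), (29, 12), (29, 13)]
Unfold 3 (reflect across v@8): 32 holes -> [(18, 2), (18, 3), (18, 4), (18, 5), (18, 10), (18, 11), (18, 12), (18, 13), (20, 2), (20, 5), (20, 10), (20, 13), (22, 3), (22, 4), (22, 11), (22, 12), (25, 3), (25, 4), (25, 11), (25, 12), (27, 2), (27, 5), (27, 10), (27, 13), (29, 2), (29, 3), (29, 4), (29, 5), (29, 10), (29, 11), (29, 12), (29, 13)]
Unfold 4 (reflect across h@16): 64 holes -> [(2, 2), (2, 3), (2, 4), (2, 5), (2, 10), (2, 11), (2, 12), (2, 13), (4, 2), (4, 5), (4, 10), (4, 13), (6, 3), (6, 4), (6, 11), (6, 12), (9, 3), (9, 4), (9, 11), (9, 12), (11, 2), (11, 5), (11, 10), (11, 13), (13, 2), (13, 3), (13, 4), (13, 5), (13, 10), (13, 11), (13, 12), (13, 13), (18, 2), (18, 3), (18, 4), (18, 5), (18, 10), (18, 11), (18, 12), (18, 13), (20, 2), (20, 5), (20, 10), (20, 13), (22, 3), (22, 4), (22, 11), (22, 12), (25, 3), (25, 4), (25, 11), (25, 12), (27, 2), (27, 5), (27, 10), (27, 13), (29, 2), (29, 3), (29, 4), (29, 5), (29, 10), (29, 11), (29, 12), (29, 13)]

Answer: 64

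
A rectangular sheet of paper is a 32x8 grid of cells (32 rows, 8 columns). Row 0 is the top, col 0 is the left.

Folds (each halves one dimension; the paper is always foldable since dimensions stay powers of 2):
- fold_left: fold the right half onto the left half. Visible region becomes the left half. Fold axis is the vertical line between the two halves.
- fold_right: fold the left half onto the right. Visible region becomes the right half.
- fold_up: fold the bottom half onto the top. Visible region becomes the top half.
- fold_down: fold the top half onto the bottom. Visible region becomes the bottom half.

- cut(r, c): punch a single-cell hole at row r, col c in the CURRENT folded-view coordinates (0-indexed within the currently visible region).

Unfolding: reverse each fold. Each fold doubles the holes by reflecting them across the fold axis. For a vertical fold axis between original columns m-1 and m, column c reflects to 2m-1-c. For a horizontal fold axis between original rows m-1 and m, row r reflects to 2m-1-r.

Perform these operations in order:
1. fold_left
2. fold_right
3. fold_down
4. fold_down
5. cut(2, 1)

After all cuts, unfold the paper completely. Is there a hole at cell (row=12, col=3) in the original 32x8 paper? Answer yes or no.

Answer: no

Derivation:
Op 1 fold_left: fold axis v@4; visible region now rows[0,32) x cols[0,4) = 32x4
Op 2 fold_right: fold axis v@2; visible region now rows[0,32) x cols[2,4) = 32x2
Op 3 fold_down: fold axis h@16; visible region now rows[16,32) x cols[2,4) = 16x2
Op 4 fold_down: fold axis h@24; visible region now rows[24,32) x cols[2,4) = 8x2
Op 5 cut(2, 1): punch at orig (26,3); cuts so far [(26, 3)]; region rows[24,32) x cols[2,4) = 8x2
Unfold 1 (reflect across h@24): 2 holes -> [(21, 3), (26, 3)]
Unfold 2 (reflect across h@16): 4 holes -> [(5, 3), (10, 3), (21, 3), (26, 3)]
Unfold 3 (reflect across v@2): 8 holes -> [(5, 0), (5, 3), (10, 0), (10, 3), (21, 0), (21, 3), (26, 0), (26, 3)]
Unfold 4 (reflect across v@4): 16 holes -> [(5, 0), (5, 3), (5, 4), (5, 7), (10, 0), (10, 3), (10, 4), (10, 7), (21, 0), (21, 3), (21, 4), (21, 7), (26, 0), (26, 3), (26, 4), (26, 7)]
Holes: [(5, 0), (5, 3), (5, 4), (5, 7), (10, 0), (10, 3), (10, 4), (10, 7), (21, 0), (21, 3), (21, 4), (21, 7), (26, 0), (26, 3), (26, 4), (26, 7)]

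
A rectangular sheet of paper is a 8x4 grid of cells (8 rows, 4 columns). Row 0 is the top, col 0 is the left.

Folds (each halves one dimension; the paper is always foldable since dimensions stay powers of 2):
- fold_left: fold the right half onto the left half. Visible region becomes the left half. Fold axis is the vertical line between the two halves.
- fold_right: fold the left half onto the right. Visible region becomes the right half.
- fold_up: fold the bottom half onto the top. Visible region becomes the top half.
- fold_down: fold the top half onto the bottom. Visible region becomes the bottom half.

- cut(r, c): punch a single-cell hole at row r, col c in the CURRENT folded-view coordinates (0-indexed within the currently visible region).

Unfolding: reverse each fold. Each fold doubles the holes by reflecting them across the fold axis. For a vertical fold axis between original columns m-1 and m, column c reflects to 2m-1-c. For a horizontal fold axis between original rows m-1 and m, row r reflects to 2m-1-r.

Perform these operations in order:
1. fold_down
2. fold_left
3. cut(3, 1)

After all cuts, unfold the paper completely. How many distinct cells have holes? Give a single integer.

Op 1 fold_down: fold axis h@4; visible region now rows[4,8) x cols[0,4) = 4x4
Op 2 fold_left: fold axis v@2; visible region now rows[4,8) x cols[0,2) = 4x2
Op 3 cut(3, 1): punch at orig (7,1); cuts so far [(7, 1)]; region rows[4,8) x cols[0,2) = 4x2
Unfold 1 (reflect across v@2): 2 holes -> [(7, 1), (7, 2)]
Unfold 2 (reflect across h@4): 4 holes -> [(0, 1), (0, 2), (7, 1), (7, 2)]

Answer: 4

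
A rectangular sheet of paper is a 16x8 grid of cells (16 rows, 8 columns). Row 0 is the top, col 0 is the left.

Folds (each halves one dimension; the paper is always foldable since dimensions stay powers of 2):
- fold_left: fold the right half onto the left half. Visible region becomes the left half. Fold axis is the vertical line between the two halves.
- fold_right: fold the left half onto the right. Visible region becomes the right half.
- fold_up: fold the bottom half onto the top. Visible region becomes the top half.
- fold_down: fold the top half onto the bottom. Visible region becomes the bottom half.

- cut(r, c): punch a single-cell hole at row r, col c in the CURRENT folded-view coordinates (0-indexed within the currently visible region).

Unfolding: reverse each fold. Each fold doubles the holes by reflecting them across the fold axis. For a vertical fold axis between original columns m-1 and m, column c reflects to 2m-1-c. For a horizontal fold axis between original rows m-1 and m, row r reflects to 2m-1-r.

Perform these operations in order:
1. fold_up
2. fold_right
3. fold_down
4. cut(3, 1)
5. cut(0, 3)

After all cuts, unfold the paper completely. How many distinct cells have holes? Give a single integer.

Answer: 16

Derivation:
Op 1 fold_up: fold axis h@8; visible region now rows[0,8) x cols[0,8) = 8x8
Op 2 fold_right: fold axis v@4; visible region now rows[0,8) x cols[4,8) = 8x4
Op 3 fold_down: fold axis h@4; visible region now rows[4,8) x cols[4,8) = 4x4
Op 4 cut(3, 1): punch at orig (7,5); cuts so far [(7, 5)]; region rows[4,8) x cols[4,8) = 4x4
Op 5 cut(0, 3): punch at orig (4,7); cuts so far [(4, 7), (7, 5)]; region rows[4,8) x cols[4,8) = 4x4
Unfold 1 (reflect across h@4): 4 holes -> [(0, 5), (3, 7), (4, 7), (7, 5)]
Unfold 2 (reflect across v@4): 8 holes -> [(0, 2), (0, 5), (3, 0), (3, 7), (4, 0), (4, 7), (7, 2), (7, 5)]
Unfold 3 (reflect across h@8): 16 holes -> [(0, 2), (0, 5), (3, 0), (3, 7), (4, 0), (4, 7), (7, 2), (7, 5), (8, 2), (8, 5), (11, 0), (11, 7), (12, 0), (12, 7), (15, 2), (15, 5)]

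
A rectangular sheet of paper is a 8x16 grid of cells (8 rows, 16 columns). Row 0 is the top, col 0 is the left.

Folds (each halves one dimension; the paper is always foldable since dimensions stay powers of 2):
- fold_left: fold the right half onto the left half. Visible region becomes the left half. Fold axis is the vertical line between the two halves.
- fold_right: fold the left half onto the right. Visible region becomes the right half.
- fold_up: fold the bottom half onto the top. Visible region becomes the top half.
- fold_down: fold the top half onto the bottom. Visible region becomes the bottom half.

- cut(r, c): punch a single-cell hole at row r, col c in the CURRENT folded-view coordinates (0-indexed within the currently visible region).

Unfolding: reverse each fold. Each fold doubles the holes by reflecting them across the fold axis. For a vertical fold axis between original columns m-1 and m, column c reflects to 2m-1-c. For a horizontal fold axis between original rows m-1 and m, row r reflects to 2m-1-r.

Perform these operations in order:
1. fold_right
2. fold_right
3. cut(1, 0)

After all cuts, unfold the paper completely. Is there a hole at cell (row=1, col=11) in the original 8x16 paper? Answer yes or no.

Answer: yes

Derivation:
Op 1 fold_right: fold axis v@8; visible region now rows[0,8) x cols[8,16) = 8x8
Op 2 fold_right: fold axis v@12; visible region now rows[0,8) x cols[12,16) = 8x4
Op 3 cut(1, 0): punch at orig (1,12); cuts so far [(1, 12)]; region rows[0,8) x cols[12,16) = 8x4
Unfold 1 (reflect across v@12): 2 holes -> [(1, 11), (1, 12)]
Unfold 2 (reflect across v@8): 4 holes -> [(1, 3), (1, 4), (1, 11), (1, 12)]
Holes: [(1, 3), (1, 4), (1, 11), (1, 12)]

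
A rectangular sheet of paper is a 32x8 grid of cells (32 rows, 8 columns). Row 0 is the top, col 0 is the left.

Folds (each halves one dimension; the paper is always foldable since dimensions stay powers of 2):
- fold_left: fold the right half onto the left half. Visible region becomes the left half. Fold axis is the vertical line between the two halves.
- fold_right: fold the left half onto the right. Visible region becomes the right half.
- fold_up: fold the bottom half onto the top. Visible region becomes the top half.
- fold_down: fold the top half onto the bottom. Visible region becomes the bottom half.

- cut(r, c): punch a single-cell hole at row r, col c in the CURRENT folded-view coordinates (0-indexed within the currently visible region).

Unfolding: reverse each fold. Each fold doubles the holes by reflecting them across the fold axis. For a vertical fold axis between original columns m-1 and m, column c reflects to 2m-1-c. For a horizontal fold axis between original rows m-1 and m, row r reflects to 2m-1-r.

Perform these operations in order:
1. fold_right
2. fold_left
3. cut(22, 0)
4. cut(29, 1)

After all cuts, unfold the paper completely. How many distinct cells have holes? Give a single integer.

Op 1 fold_right: fold axis v@4; visible region now rows[0,32) x cols[4,8) = 32x4
Op 2 fold_left: fold axis v@6; visible region now rows[0,32) x cols[4,6) = 32x2
Op 3 cut(22, 0): punch at orig (22,4); cuts so far [(22, 4)]; region rows[0,32) x cols[4,6) = 32x2
Op 4 cut(29, 1): punch at orig (29,5); cuts so far [(22, 4), (29, 5)]; region rows[0,32) x cols[4,6) = 32x2
Unfold 1 (reflect across v@6): 4 holes -> [(22, 4), (22, 7), (29, 5), (29, 6)]
Unfold 2 (reflect across v@4): 8 holes -> [(22, 0), (22, 3), (22, 4), (22, 7), (29, 1), (29, 2), (29, 5), (29, 6)]

Answer: 8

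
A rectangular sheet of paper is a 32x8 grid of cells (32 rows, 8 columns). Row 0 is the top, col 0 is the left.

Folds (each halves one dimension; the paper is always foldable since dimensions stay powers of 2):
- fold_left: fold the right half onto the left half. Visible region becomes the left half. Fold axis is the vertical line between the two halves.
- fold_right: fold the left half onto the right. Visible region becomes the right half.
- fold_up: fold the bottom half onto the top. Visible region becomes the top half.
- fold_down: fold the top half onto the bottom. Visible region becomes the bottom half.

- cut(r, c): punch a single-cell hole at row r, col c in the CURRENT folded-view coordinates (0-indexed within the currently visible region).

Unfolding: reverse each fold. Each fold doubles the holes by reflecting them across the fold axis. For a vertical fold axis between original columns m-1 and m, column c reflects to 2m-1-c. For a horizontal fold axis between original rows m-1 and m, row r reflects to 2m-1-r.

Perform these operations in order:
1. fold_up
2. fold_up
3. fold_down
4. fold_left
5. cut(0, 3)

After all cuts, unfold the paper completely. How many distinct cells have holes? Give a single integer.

Answer: 16

Derivation:
Op 1 fold_up: fold axis h@16; visible region now rows[0,16) x cols[0,8) = 16x8
Op 2 fold_up: fold axis h@8; visible region now rows[0,8) x cols[0,8) = 8x8
Op 3 fold_down: fold axis h@4; visible region now rows[4,8) x cols[0,8) = 4x8
Op 4 fold_left: fold axis v@4; visible region now rows[4,8) x cols[0,4) = 4x4
Op 5 cut(0, 3): punch at orig (4,3); cuts so far [(4, 3)]; region rows[4,8) x cols[0,4) = 4x4
Unfold 1 (reflect across v@4): 2 holes -> [(4, 3), (4, 4)]
Unfold 2 (reflect across h@4): 4 holes -> [(3, 3), (3, 4), (4, 3), (4, 4)]
Unfold 3 (reflect across h@8): 8 holes -> [(3, 3), (3, 4), (4, 3), (4, 4), (11, 3), (11, 4), (12, 3), (12, 4)]
Unfold 4 (reflect across h@16): 16 holes -> [(3, 3), (3, 4), (4, 3), (4, 4), (11, 3), (11, 4), (12, 3), (12, 4), (19, 3), (19, 4), (20, 3), (20, 4), (27, 3), (27, 4), (28, 3), (28, 4)]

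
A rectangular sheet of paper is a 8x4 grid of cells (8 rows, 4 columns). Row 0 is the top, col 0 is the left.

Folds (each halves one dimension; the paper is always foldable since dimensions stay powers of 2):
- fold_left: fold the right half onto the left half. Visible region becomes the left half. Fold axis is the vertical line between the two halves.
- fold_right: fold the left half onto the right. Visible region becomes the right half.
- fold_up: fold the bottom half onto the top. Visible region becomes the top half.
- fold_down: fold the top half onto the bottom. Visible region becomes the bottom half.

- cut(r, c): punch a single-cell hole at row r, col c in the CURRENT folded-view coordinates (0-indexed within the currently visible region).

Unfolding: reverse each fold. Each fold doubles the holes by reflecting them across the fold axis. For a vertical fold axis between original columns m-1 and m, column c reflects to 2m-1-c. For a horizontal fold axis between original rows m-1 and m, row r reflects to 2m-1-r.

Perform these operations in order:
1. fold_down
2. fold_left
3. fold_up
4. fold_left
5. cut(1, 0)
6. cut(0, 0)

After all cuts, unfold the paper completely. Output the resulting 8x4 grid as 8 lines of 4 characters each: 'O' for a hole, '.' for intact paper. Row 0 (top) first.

Op 1 fold_down: fold axis h@4; visible region now rows[4,8) x cols[0,4) = 4x4
Op 2 fold_left: fold axis v@2; visible region now rows[4,8) x cols[0,2) = 4x2
Op 3 fold_up: fold axis h@6; visible region now rows[4,6) x cols[0,2) = 2x2
Op 4 fold_left: fold axis v@1; visible region now rows[4,6) x cols[0,1) = 2x1
Op 5 cut(1, 0): punch at orig (5,0); cuts so far [(5, 0)]; region rows[4,6) x cols[0,1) = 2x1
Op 6 cut(0, 0): punch at orig (4,0); cuts so far [(4, 0), (5, 0)]; region rows[4,6) x cols[0,1) = 2x1
Unfold 1 (reflect across v@1): 4 holes -> [(4, 0), (4, 1), (5, 0), (5, 1)]
Unfold 2 (reflect across h@6): 8 holes -> [(4, 0), (4, 1), (5, 0), (5, 1), (6, 0), (6, 1), (7, 0), (7, 1)]
Unfold 3 (reflect across v@2): 16 holes -> [(4, 0), (4, 1), (4, 2), (4, 3), (5, 0), (5, 1), (5, 2), (5, 3), (6, 0), (6, 1), (6, 2), (6, 3), (7, 0), (7, 1), (7, 2), (7, 3)]
Unfold 4 (reflect across h@4): 32 holes -> [(0, 0), (0, 1), (0, 2), (0, 3), (1, 0), (1, 1), (1, 2), (1, 3), (2, 0), (2, 1), (2, 2), (2, 3), (3, 0), (3, 1), (3, 2), (3, 3), (4, 0), (4, 1), (4, 2), (4, 3), (5, 0), (5, 1), (5, 2), (5, 3), (6, 0), (6, 1), (6, 2), (6, 3), (7, 0), (7, 1), (7, 2), (7, 3)]

Answer: OOOO
OOOO
OOOO
OOOO
OOOO
OOOO
OOOO
OOOO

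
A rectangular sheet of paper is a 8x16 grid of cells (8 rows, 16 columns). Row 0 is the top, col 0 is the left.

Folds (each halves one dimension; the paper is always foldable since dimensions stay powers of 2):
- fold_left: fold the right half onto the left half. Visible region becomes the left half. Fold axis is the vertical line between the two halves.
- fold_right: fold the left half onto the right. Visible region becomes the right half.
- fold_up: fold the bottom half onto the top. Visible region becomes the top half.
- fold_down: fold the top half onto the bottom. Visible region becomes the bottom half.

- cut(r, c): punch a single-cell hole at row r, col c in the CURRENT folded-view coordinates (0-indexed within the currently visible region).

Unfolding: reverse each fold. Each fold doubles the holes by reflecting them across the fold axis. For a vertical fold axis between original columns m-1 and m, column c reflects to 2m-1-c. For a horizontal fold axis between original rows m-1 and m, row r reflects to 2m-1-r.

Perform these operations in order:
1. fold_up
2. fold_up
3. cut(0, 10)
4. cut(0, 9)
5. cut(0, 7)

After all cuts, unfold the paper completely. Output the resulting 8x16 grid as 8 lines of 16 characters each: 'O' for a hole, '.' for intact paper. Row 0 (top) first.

Op 1 fold_up: fold axis h@4; visible region now rows[0,4) x cols[0,16) = 4x16
Op 2 fold_up: fold axis h@2; visible region now rows[0,2) x cols[0,16) = 2x16
Op 3 cut(0, 10): punch at orig (0,10); cuts so far [(0, 10)]; region rows[0,2) x cols[0,16) = 2x16
Op 4 cut(0, 9): punch at orig (0,9); cuts so far [(0, 9), (0, 10)]; region rows[0,2) x cols[0,16) = 2x16
Op 5 cut(0, 7): punch at orig (0,7); cuts so far [(0, 7), (0, 9), (0, 10)]; region rows[0,2) x cols[0,16) = 2x16
Unfold 1 (reflect across h@2): 6 holes -> [(0, 7), (0, 9), (0, 10), (3, 7), (3, 9), (3, 10)]
Unfold 2 (reflect across h@4): 12 holes -> [(0, 7), (0, 9), (0, 10), (3, 7), (3, 9), (3, 10), (4, 7), (4, 9), (4, 10), (7, 7), (7, 9), (7, 10)]

Answer: .......O.OO.....
................
................
.......O.OO.....
.......O.OO.....
................
................
.......O.OO.....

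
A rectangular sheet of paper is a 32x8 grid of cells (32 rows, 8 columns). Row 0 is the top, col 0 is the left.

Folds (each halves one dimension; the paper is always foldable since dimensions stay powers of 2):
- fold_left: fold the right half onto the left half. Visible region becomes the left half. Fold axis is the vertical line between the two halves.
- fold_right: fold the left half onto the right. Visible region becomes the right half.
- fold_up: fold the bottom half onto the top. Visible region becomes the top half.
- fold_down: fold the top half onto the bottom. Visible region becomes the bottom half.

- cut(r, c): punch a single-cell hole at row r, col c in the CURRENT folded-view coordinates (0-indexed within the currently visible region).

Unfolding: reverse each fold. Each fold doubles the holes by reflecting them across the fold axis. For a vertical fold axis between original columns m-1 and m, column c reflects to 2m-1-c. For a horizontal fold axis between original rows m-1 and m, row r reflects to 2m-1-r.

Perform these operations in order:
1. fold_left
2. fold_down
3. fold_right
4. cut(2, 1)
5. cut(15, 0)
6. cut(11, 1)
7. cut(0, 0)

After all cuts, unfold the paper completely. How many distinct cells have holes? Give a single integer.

Op 1 fold_left: fold axis v@4; visible region now rows[0,32) x cols[0,4) = 32x4
Op 2 fold_down: fold axis h@16; visible region now rows[16,32) x cols[0,4) = 16x4
Op 3 fold_right: fold axis v@2; visible region now rows[16,32) x cols[2,4) = 16x2
Op 4 cut(2, 1): punch at orig (18,3); cuts so far [(18, 3)]; region rows[16,32) x cols[2,4) = 16x2
Op 5 cut(15, 0): punch at orig (31,2); cuts so far [(18, 3), (31, 2)]; region rows[16,32) x cols[2,4) = 16x2
Op 6 cut(11, 1): punch at orig (27,3); cuts so far [(18, 3), (27, 3), (31, 2)]; region rows[16,32) x cols[2,4) = 16x2
Op 7 cut(0, 0): punch at orig (16,2); cuts so far [(16, 2), (18, 3), (27, 3), (31, 2)]; region rows[16,32) x cols[2,4) = 16x2
Unfold 1 (reflect across v@2): 8 holes -> [(16, 1), (16, 2), (18, 0), (18, 3), (27, 0), (27, 3), (31, 1), (31, 2)]
Unfold 2 (reflect across h@16): 16 holes -> [(0, 1), (0, 2), (4, 0), (4, 3), (13, 0), (13, 3), (15, 1), (15, 2), (16, 1), (16, 2), (18, 0), (18, 3), (27, 0), (27, 3), (31, 1), (31, 2)]
Unfold 3 (reflect across v@4): 32 holes -> [(0, 1), (0, 2), (0, 5), (0, 6), (4, 0), (4, 3), (4, 4), (4, 7), (13, 0), (13, 3), (13, 4), (13, 7), (15, 1), (15, 2), (15, 5), (15, 6), (16, 1), (16, 2), (16, 5), (16, 6), (18, 0), (18, 3), (18, 4), (18, 7), (27, 0), (27, 3), (27, 4), (27, 7), (31, 1), (31, 2), (31, 5), (31, 6)]

Answer: 32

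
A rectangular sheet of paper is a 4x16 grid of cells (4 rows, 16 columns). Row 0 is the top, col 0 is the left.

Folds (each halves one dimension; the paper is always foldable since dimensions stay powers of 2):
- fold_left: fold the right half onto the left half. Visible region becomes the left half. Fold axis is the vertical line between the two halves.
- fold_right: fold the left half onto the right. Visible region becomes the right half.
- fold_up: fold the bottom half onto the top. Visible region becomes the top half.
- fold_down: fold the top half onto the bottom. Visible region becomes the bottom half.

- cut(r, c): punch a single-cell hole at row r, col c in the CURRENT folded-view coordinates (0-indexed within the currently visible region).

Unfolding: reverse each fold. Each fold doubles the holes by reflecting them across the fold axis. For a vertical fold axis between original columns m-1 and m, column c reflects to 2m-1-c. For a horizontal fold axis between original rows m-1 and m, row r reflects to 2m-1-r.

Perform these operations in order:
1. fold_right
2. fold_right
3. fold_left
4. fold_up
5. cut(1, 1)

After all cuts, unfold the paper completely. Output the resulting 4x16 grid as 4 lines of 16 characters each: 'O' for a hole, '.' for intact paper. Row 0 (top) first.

Answer: ................
.OO..OO..OO..OO.
.OO..OO..OO..OO.
................

Derivation:
Op 1 fold_right: fold axis v@8; visible region now rows[0,4) x cols[8,16) = 4x8
Op 2 fold_right: fold axis v@12; visible region now rows[0,4) x cols[12,16) = 4x4
Op 3 fold_left: fold axis v@14; visible region now rows[0,4) x cols[12,14) = 4x2
Op 4 fold_up: fold axis h@2; visible region now rows[0,2) x cols[12,14) = 2x2
Op 5 cut(1, 1): punch at orig (1,13); cuts so far [(1, 13)]; region rows[0,2) x cols[12,14) = 2x2
Unfold 1 (reflect across h@2): 2 holes -> [(1, 13), (2, 13)]
Unfold 2 (reflect across v@14): 4 holes -> [(1, 13), (1, 14), (2, 13), (2, 14)]
Unfold 3 (reflect across v@12): 8 holes -> [(1, 9), (1, 10), (1, 13), (1, 14), (2, 9), (2, 10), (2, 13), (2, 14)]
Unfold 4 (reflect across v@8): 16 holes -> [(1, 1), (1, 2), (1, 5), (1, 6), (1, 9), (1, 10), (1, 13), (1, 14), (2, 1), (2, 2), (2, 5), (2, 6), (2, 9), (2, 10), (2, 13), (2, 14)]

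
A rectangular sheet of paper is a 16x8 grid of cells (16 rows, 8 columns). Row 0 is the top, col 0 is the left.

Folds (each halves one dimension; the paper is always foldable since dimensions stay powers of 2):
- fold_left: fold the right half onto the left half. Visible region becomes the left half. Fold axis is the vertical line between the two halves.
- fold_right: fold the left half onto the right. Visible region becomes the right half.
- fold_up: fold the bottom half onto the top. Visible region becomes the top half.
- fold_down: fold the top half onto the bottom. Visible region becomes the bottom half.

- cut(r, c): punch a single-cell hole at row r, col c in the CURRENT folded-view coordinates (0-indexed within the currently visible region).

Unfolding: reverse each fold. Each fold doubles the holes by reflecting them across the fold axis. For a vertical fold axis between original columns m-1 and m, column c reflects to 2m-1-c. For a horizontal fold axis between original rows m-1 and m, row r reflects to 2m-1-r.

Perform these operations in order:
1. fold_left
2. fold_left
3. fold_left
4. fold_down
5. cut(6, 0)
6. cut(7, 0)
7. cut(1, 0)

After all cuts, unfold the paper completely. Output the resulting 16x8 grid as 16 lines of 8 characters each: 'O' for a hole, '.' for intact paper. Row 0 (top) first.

Answer: OOOOOOOO
OOOOOOOO
........
........
........
........
OOOOOOOO
........
........
OOOOOOOO
........
........
........
........
OOOOOOOO
OOOOOOOO

Derivation:
Op 1 fold_left: fold axis v@4; visible region now rows[0,16) x cols[0,4) = 16x4
Op 2 fold_left: fold axis v@2; visible region now rows[0,16) x cols[0,2) = 16x2
Op 3 fold_left: fold axis v@1; visible region now rows[0,16) x cols[0,1) = 16x1
Op 4 fold_down: fold axis h@8; visible region now rows[8,16) x cols[0,1) = 8x1
Op 5 cut(6, 0): punch at orig (14,0); cuts so far [(14, 0)]; region rows[8,16) x cols[0,1) = 8x1
Op 6 cut(7, 0): punch at orig (15,0); cuts so far [(14, 0), (15, 0)]; region rows[8,16) x cols[0,1) = 8x1
Op 7 cut(1, 0): punch at orig (9,0); cuts so far [(9, 0), (14, 0), (15, 0)]; region rows[8,16) x cols[0,1) = 8x1
Unfold 1 (reflect across h@8): 6 holes -> [(0, 0), (1, 0), (6, 0), (9, 0), (14, 0), (15, 0)]
Unfold 2 (reflect across v@1): 12 holes -> [(0, 0), (0, 1), (1, 0), (1, 1), (6, 0), (6, 1), (9, 0), (9, 1), (14, 0), (14, 1), (15, 0), (15, 1)]
Unfold 3 (reflect across v@2): 24 holes -> [(0, 0), (0, 1), (0, 2), (0, 3), (1, 0), (1, 1), (1, 2), (1, 3), (6, 0), (6, 1), (6, 2), (6, 3), (9, 0), (9, 1), (9, 2), (9, 3), (14, 0), (14, 1), (14, 2), (14, 3), (15, 0), (15, 1), (15, 2), (15, 3)]
Unfold 4 (reflect across v@4): 48 holes -> [(0, 0), (0, 1), (0, 2), (0, 3), (0, 4), (0, 5), (0, 6), (0, 7), (1, 0), (1, 1), (1, 2), (1, 3), (1, 4), (1, 5), (1, 6), (1, 7), (6, 0), (6, 1), (6, 2), (6, 3), (6, 4), (6, 5), (6, 6), (6, 7), (9, 0), (9, 1), (9, 2), (9, 3), (9, 4), (9, 5), (9, 6), (9, 7), (14, 0), (14, 1), (14, 2), (14, 3), (14, 4), (14, 5), (14, 6), (14, 7), (15, 0), (15, 1), (15, 2), (15, 3), (15, 4), (15, 5), (15, 6), (15, 7)]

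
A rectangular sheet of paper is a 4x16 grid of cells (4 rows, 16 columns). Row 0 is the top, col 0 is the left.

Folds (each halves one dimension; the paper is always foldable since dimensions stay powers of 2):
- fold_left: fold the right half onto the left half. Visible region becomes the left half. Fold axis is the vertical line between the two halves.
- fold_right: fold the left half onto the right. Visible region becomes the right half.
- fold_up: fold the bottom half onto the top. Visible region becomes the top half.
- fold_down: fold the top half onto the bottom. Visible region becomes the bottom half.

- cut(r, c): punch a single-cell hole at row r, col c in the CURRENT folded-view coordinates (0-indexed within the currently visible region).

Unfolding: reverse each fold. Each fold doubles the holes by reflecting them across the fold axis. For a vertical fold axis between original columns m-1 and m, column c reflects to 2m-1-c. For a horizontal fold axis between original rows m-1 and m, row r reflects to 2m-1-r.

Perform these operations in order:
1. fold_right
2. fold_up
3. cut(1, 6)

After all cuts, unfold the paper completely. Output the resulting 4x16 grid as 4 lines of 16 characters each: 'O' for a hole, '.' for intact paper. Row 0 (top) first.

Op 1 fold_right: fold axis v@8; visible region now rows[0,4) x cols[8,16) = 4x8
Op 2 fold_up: fold axis h@2; visible region now rows[0,2) x cols[8,16) = 2x8
Op 3 cut(1, 6): punch at orig (1,14); cuts so far [(1, 14)]; region rows[0,2) x cols[8,16) = 2x8
Unfold 1 (reflect across h@2): 2 holes -> [(1, 14), (2, 14)]
Unfold 2 (reflect across v@8): 4 holes -> [(1, 1), (1, 14), (2, 1), (2, 14)]

Answer: ................
.O............O.
.O............O.
................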